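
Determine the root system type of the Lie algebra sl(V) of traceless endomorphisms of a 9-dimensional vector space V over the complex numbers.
This is sl(9), which has dimension 9^2 - 1 = 80 and rank 9 - 1 = 8 (a Cartan subalgebra is the diagonal traceless matrices). In the classification of classical Lie algebras, the special linear algebra sl(n+1) has type A_n; here n = 8, so the Dynkin diagram is a chain of 8 nodes with single edges (A_8). Hence the type is A_8.

A_8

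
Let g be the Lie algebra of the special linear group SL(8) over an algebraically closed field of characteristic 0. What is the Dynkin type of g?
A7

This is sl(8), which has dimension 8^2 - 1 = 63 and rank 8 - 1 = 7 (a Cartan subalgebra is the diagonal traceless matrices). In the classification of classical Lie algebras, the special linear algebra sl(n+1) has type A_n; here n = 7, so the Dynkin diagram is a chain of 7 nodes with single edges (A_7). Hence the type is A_7.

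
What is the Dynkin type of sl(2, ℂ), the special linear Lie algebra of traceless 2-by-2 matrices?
A_1 (sl(2))

This is sl(2), which has dimension 2^2 - 1 = 3 and rank 2 - 1 = 1 (a Cartan subalgebra is the diagonal traceless matrices). In the classification of classical Lie algebras, the special linear algebra sl(n+1) has type A_n; here n = 1, so the Dynkin diagram is a chain of 1 nodes with single edges (A_1). Hence the type is A_1.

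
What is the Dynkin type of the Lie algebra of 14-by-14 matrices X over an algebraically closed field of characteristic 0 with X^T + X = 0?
D_7

This is so(14) with 14 even, which has dimension 14(14-1)/2 = 91 and rank 14/2 = 7. In the classification of classical Lie algebras, the orthogonal algebra so(2n) in an even number of variables has type D_n; here n = 7, so the Dynkin diagram is a chain of 5 nodes with a fork of two nodes at one end (D_7). Hence the type is D_7.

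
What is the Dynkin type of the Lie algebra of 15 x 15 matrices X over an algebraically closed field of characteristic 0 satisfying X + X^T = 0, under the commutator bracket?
B_7

This is so(15) with 15 odd, which has dimension 15(15-1)/2 = 105 and rank (15-1)/2 = 7. In the classification of classical Lie algebras, the orthogonal algebra so(2n+1) in an odd number of variables has type B_n; here n = 7, so the Dynkin diagram is a chain of 7 nodes with a double edge at one end; the terminal node there is the unique short simple root (B_7). Hence the type is B_7.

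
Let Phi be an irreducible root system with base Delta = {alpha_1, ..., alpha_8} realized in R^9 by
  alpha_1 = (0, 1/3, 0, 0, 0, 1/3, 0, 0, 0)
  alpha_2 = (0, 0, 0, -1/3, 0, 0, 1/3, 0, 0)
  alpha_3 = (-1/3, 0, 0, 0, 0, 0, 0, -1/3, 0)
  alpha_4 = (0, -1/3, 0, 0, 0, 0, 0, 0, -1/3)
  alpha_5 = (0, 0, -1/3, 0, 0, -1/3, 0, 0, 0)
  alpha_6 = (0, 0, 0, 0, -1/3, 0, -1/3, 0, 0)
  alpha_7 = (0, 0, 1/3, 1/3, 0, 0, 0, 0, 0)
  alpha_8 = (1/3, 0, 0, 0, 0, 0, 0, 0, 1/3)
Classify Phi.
A8

Compute the Cartan integers a_ij = 2(alpha_i, alpha_j)/(alpha_j, alpha_j); the resulting 8x8 Cartan matrix is
[[2, 0, 0, -1, -1, 0, 0, 0], [0, 2, 0, 0, 0, -1, -1, 0], [0, 0, 2, 0, 0, 0, 0, -1], [-1, 0, 0, 2, 0, 0, 0, -1], [-1, 0, 0, 0, 2, 0, -1, 0], [0, -1, 0, 0, 0, 2, 0, 0], [0, -1, 0, 0, -1, 0, 2, 0], [0, 0, -1, -1, 0, 0, 0, 2]].
All simple roots have the same length, so the diagram is simply laced. The associated Dynkin diagram is a chain of 8 nodes with single edges (A_8), so the type is A_8 (the algebra sl(9)).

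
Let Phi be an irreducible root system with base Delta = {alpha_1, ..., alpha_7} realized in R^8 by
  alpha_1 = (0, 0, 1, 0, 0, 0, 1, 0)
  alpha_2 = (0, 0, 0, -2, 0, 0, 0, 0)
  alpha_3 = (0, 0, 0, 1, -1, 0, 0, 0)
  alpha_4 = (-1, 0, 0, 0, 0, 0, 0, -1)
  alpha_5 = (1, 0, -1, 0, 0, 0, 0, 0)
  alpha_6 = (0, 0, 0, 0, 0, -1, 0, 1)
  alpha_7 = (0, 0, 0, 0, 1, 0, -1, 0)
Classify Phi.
Compute the Cartan integers a_ij = 2(alpha_i, alpha_j)/(alpha_j, alpha_j); the resulting 7x7 Cartan matrix is
[[2, 0, 0, 0, -1, 0, -1], [0, 2, -2, 0, 0, 0, 0], [0, -1, 2, 0, 0, 0, -1], [0, 0, 0, 2, -1, -1, 0], [-1, 0, 0, -1, 2, 0, 0], [0, 0, 0, -1, 0, 2, 0], [-1, 0, -1, 0, 0, 0, 2]].
The roots have two lengths (squared-length ratio 2:1); the short ones are alpha_{1,3,4,5,6,7}. The associated Dynkin diagram is a chain of 7 nodes with a double edge at one end; the terminal node there is the unique long simple root (C_7), so the type is C_7 (the algebra sp(14)).

C_7 (sp(14))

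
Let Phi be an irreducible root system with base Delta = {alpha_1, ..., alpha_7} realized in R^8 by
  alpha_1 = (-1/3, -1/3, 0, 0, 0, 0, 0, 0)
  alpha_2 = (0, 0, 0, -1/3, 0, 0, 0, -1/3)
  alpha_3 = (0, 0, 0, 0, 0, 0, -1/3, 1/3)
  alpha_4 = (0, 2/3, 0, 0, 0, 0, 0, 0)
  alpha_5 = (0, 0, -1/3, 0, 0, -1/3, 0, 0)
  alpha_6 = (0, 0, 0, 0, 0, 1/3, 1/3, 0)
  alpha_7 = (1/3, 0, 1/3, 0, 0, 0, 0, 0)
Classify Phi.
C_7 (sp(14))

Compute the Cartan integers a_ij = 2(alpha_i, alpha_j)/(alpha_j, alpha_j); the resulting 7x7 Cartan matrix is
[[2, 0, 0, -1, 0, 0, -1], [0, 2, -1, 0, 0, 0, 0], [0, -1, 2, 0, 0, -1, 0], [-2, 0, 0, 2, 0, 0, 0], [0, 0, 0, 0, 2, -1, -1], [0, 0, -1, 0, -1, 2, 0], [-1, 0, 0, 0, -1, 0, 2]].
The roots have two lengths (squared-length ratio 2:1); the short ones are alpha_{1,2,3,5,6,7}. The associated Dynkin diagram is a chain of 7 nodes with a double edge at one end; the terminal node there is the unique long simple root (C_7), so the type is C_7 (the algebra sp(14)).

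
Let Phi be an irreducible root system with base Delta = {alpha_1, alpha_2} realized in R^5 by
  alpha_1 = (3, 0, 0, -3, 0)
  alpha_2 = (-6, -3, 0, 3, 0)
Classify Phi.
Compute the Cartan integers a_ij = 2(alpha_i, alpha_j)/(alpha_j, alpha_j); the resulting 2x2 Cartan matrix is
[[2, -1], [-3, 2]].
The roots have two lengths (squared-length ratio 3:1); the short ones are alpha_{1}. The associated Dynkin diagram is two nodes joined by a triple edge (G_2), so the type is G_2.

G_2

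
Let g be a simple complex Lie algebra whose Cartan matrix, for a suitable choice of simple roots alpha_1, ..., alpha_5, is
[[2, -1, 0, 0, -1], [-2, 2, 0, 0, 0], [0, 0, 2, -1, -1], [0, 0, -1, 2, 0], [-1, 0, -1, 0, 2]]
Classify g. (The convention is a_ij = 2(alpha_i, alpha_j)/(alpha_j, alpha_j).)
C5

The matrix has rank 5 with 2's on the diagonal. Reading the off-diagonal entries as Dynkin edges (a single edge where a_ij = a_ji = -1; a double or triple edge where a_ij * a_ji = 2 or 3), the diagram is a chain of 5 nodes with a double edge at one end; the terminal node there is the unique long simple root (C_5). One simple-root ordering that puts it in standard form is (alpha_4, alpha_3, alpha_5, alpha_1, alpha_2). So the algebra is type C_5, i.e. sp(10).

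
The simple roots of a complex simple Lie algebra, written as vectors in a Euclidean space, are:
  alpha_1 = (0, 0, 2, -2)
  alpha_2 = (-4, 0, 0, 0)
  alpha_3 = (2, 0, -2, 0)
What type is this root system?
Compute the Cartan integers a_ij = 2(alpha_i, alpha_j)/(alpha_j, alpha_j); the resulting 3x3 Cartan matrix is
[[2, 0, -1], [0, 2, -2], [-1, -1, 2]].
The roots have two lengths (squared-length ratio 2:1); the short ones are alpha_{1,3}. The associated Dynkin diagram is a chain of 3 nodes with a double edge at one end; the terminal node there is the unique long simple root (C_3), so the type is C_3 (the algebra sp(6)).

C_3 (sp(6))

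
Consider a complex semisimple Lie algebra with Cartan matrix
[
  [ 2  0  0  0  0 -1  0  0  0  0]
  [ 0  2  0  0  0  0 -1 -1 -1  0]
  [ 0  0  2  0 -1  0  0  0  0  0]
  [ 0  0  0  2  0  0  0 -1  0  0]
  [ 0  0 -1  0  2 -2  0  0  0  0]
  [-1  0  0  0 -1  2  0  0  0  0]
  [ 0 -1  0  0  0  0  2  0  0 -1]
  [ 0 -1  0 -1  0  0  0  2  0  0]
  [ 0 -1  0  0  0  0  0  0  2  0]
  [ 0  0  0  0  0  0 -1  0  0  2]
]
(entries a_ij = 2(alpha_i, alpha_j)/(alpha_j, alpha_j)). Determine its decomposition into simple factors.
The diagram associated to this matrix has two connected components: the simple roots {alpha_2, alpha_4, alpha_7, alpha_8, alpha_9, alpha_10} form a chain of 5 nodes with one extra node attached to the third node from one end (E_6), and {alpha_1, alpha_3, alpha_5, alpha_6} form a chain of 4 nodes with a double edge between the middle two (F_4). A semisimple Lie algebra decomposes uniquely as the direct sum of simple ideals, one per connected component of its Dynkin diagram, so g ≅ E_6 ⊕ F_4 (dimension 78 + 52 = 130).

E_6 + F_4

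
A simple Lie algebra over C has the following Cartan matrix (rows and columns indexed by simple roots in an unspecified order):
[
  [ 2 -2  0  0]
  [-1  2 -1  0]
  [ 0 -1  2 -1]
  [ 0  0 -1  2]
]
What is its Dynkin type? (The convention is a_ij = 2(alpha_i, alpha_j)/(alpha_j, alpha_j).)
The matrix has rank 4 with 2's on the diagonal. Reading the off-diagonal entries as Dynkin edges (a single edge where a_ij = a_ji = -1; a double or triple edge where a_ij * a_ji = 2 or 3), the diagram is a chain of 4 nodes with a double edge at one end; the terminal node there is the unique long simple root (C_4). One simple-root ordering that puts it in standard form is (alpha_4, alpha_3, alpha_2, alpha_1). So the algebra is type C_4, i.e. sp(8).

C4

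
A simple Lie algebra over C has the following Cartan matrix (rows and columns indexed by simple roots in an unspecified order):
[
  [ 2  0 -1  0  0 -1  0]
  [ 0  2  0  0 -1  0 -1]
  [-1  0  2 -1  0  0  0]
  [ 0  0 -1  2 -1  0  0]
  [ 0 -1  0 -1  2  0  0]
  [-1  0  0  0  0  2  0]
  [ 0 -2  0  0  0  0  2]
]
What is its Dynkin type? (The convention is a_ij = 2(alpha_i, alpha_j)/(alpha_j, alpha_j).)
The matrix has rank 7 with 2's on the diagonal. Reading the off-diagonal entries as Dynkin edges (a single edge where a_ij = a_ji = -1; a double or triple edge where a_ij * a_ji = 2 or 3), the diagram is a chain of 7 nodes with a double edge at one end; the terminal node there is the unique long simple root (C_7). One simple-root ordering that puts it in standard form is (alpha_6, alpha_1, alpha_3, alpha_4, alpha_5, alpha_2, alpha_7). So the algebra is type C_7, i.e. sp(14).

C_7 (sp(14))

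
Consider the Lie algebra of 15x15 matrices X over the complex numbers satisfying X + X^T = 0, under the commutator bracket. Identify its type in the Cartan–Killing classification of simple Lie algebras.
B7

This is so(15) with 15 odd, which has dimension 15(15-1)/2 = 105 and rank (15-1)/2 = 7. In the classification of classical Lie algebras, the orthogonal algebra so(2n+1) in an odd number of variables has type B_n; here n = 7, so the Dynkin diagram is a chain of 7 nodes with a double edge at one end; the terminal node there is the unique short simple root (B_7). Hence the type is B_7.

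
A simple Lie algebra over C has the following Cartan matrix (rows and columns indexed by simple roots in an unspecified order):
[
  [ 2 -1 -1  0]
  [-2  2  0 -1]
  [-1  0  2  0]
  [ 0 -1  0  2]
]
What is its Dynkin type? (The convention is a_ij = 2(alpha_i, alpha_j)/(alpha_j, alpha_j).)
type F_4

The matrix has rank 4 with 2's on the diagonal. Reading the off-diagonal entries as Dynkin edges (a single edge where a_ij = a_ji = -1; a double or triple edge where a_ij * a_ji = 2 or 3), the diagram is a chain of 4 nodes with a double edge between the middle two (F_4). One simple-root ordering that puts it in standard form is (alpha_4, alpha_2, alpha_1, alpha_3). So the algebra is type F_4.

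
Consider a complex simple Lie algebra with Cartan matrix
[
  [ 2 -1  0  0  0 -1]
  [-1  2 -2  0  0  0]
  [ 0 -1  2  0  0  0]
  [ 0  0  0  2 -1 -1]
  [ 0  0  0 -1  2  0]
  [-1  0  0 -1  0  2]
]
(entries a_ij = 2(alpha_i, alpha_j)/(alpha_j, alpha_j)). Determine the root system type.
B_6

The matrix has rank 6 with 2's on the diagonal. Reading the off-diagonal entries as Dynkin edges (a single edge where a_ij = a_ji = -1; a double or triple edge where a_ij * a_ji = 2 or 3), the diagram is a chain of 6 nodes with a double edge at one end; the terminal node there is the unique short simple root (B_6). One simple-root ordering that puts it in standard form is (alpha_5, alpha_4, alpha_6, alpha_1, alpha_2, alpha_3). So the algebra is type B_6, i.e. so(13).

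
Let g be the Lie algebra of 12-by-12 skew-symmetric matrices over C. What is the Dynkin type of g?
D_6

This is so(12) with 12 even, which has dimension 12(12-1)/2 = 66 and rank 12/2 = 6. In the classification of classical Lie algebras, the orthogonal algebra so(2n) in an even number of variables has type D_n; here n = 6, so the Dynkin diagram is a chain of 4 nodes with a fork of two nodes at one end (D_6). Hence the type is D_6.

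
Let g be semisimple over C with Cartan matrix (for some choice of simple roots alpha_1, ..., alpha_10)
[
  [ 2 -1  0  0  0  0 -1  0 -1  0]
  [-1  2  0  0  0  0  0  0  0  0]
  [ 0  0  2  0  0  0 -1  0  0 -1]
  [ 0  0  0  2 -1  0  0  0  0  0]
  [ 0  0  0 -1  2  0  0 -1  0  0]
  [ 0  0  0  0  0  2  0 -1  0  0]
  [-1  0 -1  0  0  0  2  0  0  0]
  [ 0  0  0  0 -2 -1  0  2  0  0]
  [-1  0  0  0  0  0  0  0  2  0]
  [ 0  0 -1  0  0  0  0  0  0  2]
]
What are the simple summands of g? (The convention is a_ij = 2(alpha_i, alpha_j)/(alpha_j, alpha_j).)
type D_6 ⊕ type F_4

The diagram associated to this matrix has two connected components: the simple roots {alpha_1, alpha_2, alpha_3, alpha_7, alpha_9, alpha_10} form a chain of 4 nodes with a fork of two nodes at one end (D_6), and {alpha_4, alpha_5, alpha_6, alpha_8} form a chain of 4 nodes with a double edge between the middle two (F_4). A semisimple Lie algebra decomposes uniquely as the direct sum of simple ideals, one per connected component of its Dynkin diagram, so g ≅ D_6 ⊕ F_4 (dimension 66 + 52 = 118).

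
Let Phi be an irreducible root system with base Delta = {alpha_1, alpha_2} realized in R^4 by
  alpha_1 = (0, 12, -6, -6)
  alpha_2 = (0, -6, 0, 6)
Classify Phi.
Compute the Cartan integers a_ij = 2(alpha_i, alpha_j)/(alpha_j, alpha_j); the resulting 2x2 Cartan matrix is
[[2, -3], [-1, 2]].
The roots have two lengths (squared-length ratio 3:1); the short ones are alpha_{2}. The associated Dynkin diagram is two nodes joined by a triple edge (G_2), so the type is G_2.

G2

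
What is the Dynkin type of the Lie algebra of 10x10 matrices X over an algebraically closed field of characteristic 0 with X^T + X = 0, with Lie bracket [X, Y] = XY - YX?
D_5 (so(10))

This is so(10) with 10 even, which has dimension 10(10-1)/2 = 45 and rank 10/2 = 5. In the classification of classical Lie algebras, the orthogonal algebra so(2n) in an even number of variables has type D_n; here n = 5, so the Dynkin diagram is a chain of 3 nodes with a fork of two nodes at one end (D_5). Hence the type is D_5.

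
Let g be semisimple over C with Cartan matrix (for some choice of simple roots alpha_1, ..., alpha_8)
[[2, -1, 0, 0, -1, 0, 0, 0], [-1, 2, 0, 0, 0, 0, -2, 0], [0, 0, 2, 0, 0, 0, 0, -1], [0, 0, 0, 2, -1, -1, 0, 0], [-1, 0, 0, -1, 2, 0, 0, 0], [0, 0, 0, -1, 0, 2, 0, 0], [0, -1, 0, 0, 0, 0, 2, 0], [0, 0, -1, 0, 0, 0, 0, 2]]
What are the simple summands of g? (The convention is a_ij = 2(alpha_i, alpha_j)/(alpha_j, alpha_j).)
A_2 (sl(3)) + B_6 (so(13))

The diagram associated to this matrix has two connected components: the simple roots {alpha_3, alpha_8} form a chain of 2 nodes with single edges (A_2), and {alpha_1, alpha_2, alpha_4, alpha_5, alpha_6, alpha_7} form a chain of 6 nodes with a double edge at one end; the terminal node there is the unique short simple root (B_6). A semisimple Lie algebra decomposes uniquely as the direct sum of simple ideals, one per connected component of its Dynkin diagram, so g ≅ A_2 ⊕ B_6 (dimension 8 + 78 = 86).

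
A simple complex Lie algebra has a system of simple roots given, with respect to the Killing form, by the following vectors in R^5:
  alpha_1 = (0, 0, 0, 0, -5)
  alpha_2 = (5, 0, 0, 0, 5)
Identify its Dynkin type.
Compute the Cartan integers a_ij = 2(alpha_i, alpha_j)/(alpha_j, alpha_j); the resulting 2x2 Cartan matrix is
[[2, -1], [-2, 2]].
The roots have two lengths (squared-length ratio 2:1); the short ones are alpha_{1}. The associated Dynkin diagram is a chain of 2 nodes with a double edge at one end; the terminal node there is the unique short simple root (B_2), so the type is B_2 (the algebra so(5)).

B2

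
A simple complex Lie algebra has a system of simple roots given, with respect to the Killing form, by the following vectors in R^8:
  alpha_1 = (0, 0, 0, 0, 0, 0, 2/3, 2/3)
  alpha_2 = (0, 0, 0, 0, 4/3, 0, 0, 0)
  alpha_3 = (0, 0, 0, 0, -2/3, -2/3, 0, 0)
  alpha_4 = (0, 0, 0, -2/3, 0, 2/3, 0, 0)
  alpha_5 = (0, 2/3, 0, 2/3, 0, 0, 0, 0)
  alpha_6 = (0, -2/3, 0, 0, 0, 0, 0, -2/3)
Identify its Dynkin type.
C_6 (sp(12))

Compute the Cartan integers a_ij = 2(alpha_i, alpha_j)/(alpha_j, alpha_j); the resulting 6x6 Cartan matrix is
[[2, 0, 0, 0, 0, -1], [0, 2, -2, 0, 0, 0], [0, -1, 2, -1, 0, 0], [0, 0, -1, 2, -1, 0], [0, 0, 0, -1, 2, -1], [-1, 0, 0, 0, -1, 2]].
The roots have two lengths (squared-length ratio 2:1); the short ones are alpha_{1,3,4,5,6}. The associated Dynkin diagram is a chain of 6 nodes with a double edge at one end; the terminal node there is the unique long simple root (C_6), so the type is C_6 (the algebra sp(12)).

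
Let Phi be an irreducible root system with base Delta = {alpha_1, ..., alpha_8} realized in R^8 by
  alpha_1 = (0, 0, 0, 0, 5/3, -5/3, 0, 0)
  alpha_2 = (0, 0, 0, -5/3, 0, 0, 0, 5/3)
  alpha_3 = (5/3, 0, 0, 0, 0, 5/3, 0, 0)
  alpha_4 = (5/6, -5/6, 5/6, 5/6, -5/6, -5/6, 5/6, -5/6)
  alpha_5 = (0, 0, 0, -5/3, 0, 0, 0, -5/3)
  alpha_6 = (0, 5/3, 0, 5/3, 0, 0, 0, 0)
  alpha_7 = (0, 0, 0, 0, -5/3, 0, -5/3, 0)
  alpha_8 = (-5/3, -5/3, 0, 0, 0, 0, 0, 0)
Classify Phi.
Compute the Cartan integers a_ij = 2(alpha_i, alpha_j)/(alpha_j, alpha_j); the resulting 8x8 Cartan matrix is
[[2, 0, -1, 0, 0, 0, -1, 0], [0, 2, 0, -1, 0, -1, 0, 0], [-1, 0, 2, 0, 0, 0, 0, -1], [0, -1, 0, 2, 0, 0, 0, 0], [0, 0, 0, 0, 2, -1, 0, 0], [0, -1, 0, 0, -1, 2, 0, -1], [-1, 0, 0, 0, 0, 0, 2, 0], [0, 0, -1, 0, 0, -1, 0, 2]].
All simple roots have the same length, so the diagram is simply laced. The associated Dynkin diagram is a chain of 7 nodes with one extra node attached to the third node from one end (E_8), so the type is E_8.

E_8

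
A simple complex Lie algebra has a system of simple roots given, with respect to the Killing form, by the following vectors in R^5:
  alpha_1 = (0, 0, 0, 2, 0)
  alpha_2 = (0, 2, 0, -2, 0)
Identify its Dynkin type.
Compute the Cartan integers a_ij = 2(alpha_i, alpha_j)/(alpha_j, alpha_j); the resulting 2x2 Cartan matrix is
[[2, -1], [-2, 2]].
The roots have two lengths (squared-length ratio 2:1); the short ones are alpha_{1}. The associated Dynkin diagram is a chain of 2 nodes with a double edge at one end; the terminal node there is the unique short simple root (B_2), so the type is B_2 (the algebra so(5)).

B_2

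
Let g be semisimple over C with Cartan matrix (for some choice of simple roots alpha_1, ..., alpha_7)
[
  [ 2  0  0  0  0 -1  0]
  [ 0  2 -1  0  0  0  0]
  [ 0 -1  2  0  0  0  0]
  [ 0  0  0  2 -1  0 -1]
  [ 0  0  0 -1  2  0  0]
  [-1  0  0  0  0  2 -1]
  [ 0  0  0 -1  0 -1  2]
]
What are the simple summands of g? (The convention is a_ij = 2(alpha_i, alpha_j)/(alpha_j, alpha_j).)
A2 ⊕ A5

The diagram associated to this matrix has two connected components: the simple roots {alpha_2, alpha_3} form a chain of 2 nodes with single edges (A_2), and {alpha_1, alpha_4, alpha_5, alpha_6, alpha_7} form a chain of 5 nodes with single edges (A_5). A semisimple Lie algebra decomposes uniquely as the direct sum of simple ideals, one per connected component of its Dynkin diagram, so g ≅ A_2 ⊕ A_5 (dimension 8 + 35 = 43).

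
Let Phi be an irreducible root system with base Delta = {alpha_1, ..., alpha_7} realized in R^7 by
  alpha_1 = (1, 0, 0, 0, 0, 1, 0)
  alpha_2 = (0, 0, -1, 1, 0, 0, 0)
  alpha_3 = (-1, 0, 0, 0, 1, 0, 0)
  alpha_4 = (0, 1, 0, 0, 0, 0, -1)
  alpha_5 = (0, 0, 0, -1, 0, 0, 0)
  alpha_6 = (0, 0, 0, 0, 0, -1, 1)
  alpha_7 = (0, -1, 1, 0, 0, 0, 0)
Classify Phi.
Compute the Cartan integers a_ij = 2(alpha_i, alpha_j)/(alpha_j, alpha_j); the resulting 7x7 Cartan matrix is
[[2, 0, -1, 0, 0, -1, 0], [0, 2, 0, 0, -2, 0, -1], [-1, 0, 2, 0, 0, 0, 0], [0, 0, 0, 2, 0, -1, -1], [0, -1, 0, 0, 2, 0, 0], [-1, 0, 0, -1, 0, 2, 0], [0, -1, 0, -1, 0, 0, 2]].
The roots have two lengths (squared-length ratio 2:1); the short ones are alpha_{5}. The associated Dynkin diagram is a chain of 7 nodes with a double edge at one end; the terminal node there is the unique short simple root (B_7), so the type is B_7 (the algebra so(15)).

B_7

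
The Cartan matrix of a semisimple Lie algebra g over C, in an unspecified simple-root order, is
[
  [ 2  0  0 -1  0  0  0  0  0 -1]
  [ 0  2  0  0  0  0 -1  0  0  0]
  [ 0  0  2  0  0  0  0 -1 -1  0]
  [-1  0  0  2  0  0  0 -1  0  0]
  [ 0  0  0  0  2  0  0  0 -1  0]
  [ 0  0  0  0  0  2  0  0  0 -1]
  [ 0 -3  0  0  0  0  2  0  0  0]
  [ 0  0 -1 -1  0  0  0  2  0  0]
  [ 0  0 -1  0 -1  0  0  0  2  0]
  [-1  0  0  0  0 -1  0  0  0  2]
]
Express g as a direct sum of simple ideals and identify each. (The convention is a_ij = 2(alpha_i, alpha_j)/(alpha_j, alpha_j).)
The diagram associated to this matrix has two connected components: the simple roots {alpha_1, alpha_3, alpha_4, alpha_5, alpha_6, alpha_8, alpha_9, alpha_10} form a chain of 8 nodes with single edges (A_8), and {alpha_2, alpha_7} form two nodes joined by a triple edge (G_2). A semisimple Lie algebra decomposes uniquely as the direct sum of simple ideals, one per connected component of its Dynkin diagram, so g ≅ A_8 ⊕ G_2 (dimension 80 + 14 = 94).

type A_8 ⊕ type G_2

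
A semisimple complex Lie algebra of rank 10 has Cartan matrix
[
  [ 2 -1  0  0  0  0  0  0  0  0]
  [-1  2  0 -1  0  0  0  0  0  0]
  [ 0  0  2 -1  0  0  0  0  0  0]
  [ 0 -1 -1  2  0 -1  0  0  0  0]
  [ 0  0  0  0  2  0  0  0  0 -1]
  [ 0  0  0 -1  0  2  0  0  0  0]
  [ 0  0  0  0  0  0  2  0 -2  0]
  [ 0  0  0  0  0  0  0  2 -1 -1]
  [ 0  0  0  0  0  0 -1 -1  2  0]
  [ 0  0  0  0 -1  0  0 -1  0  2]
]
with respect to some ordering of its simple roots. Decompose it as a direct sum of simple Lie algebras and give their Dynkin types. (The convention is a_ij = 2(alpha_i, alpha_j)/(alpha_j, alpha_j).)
C5 + D5

The diagram associated to this matrix has two connected components: the simple roots {alpha_5, alpha_7, alpha_8, alpha_9, alpha_10} form a chain of 5 nodes with a double edge at one end; the terminal node there is the unique long simple root (C_5), and {alpha_1, alpha_2, alpha_3, alpha_4, alpha_6} form a chain of 3 nodes with a fork of two nodes at one end (D_5). A semisimple Lie algebra decomposes uniquely as the direct sum of simple ideals, one per connected component of its Dynkin diagram, so g ≅ C_5 ⊕ D_5 (dimension 55 + 45 = 100).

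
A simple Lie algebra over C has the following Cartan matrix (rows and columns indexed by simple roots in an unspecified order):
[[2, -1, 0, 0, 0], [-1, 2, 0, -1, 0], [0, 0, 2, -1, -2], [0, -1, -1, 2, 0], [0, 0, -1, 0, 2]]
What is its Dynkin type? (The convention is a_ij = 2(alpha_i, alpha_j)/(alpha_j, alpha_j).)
The matrix has rank 5 with 2's on the diagonal. Reading the off-diagonal entries as Dynkin edges (a single edge where a_ij = a_ji = -1; a double or triple edge where a_ij * a_ji = 2 or 3), the diagram is a chain of 5 nodes with a double edge at one end; the terminal node there is the unique short simple root (B_5). One simple-root ordering that puts it in standard form is (alpha_1, alpha_2, alpha_4, alpha_3, alpha_5). So the algebra is type B_5, i.e. so(11).

B_5 (so(11))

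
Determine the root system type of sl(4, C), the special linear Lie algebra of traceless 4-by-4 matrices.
type A_3

This is sl(4), which has dimension 4^2 - 1 = 15 and rank 4 - 1 = 3 (a Cartan subalgebra is the diagonal traceless matrices). In the classification of classical Lie algebras, the special linear algebra sl(n+1) has type A_n; here n = 3, so the Dynkin diagram is a chain of 3 nodes with single edges (A_3). Hence the type is A_3.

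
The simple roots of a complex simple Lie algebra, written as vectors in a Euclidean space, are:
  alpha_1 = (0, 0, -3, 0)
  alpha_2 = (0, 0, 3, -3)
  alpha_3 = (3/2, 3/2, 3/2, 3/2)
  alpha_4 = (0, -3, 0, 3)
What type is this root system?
type F_4

Compute the Cartan integers a_ij = 2(alpha_i, alpha_j)/(alpha_j, alpha_j); the resulting 4x4 Cartan matrix is
[[2, -1, -1, 0], [-2, 2, 0, -1], [-1, 0, 2, 0], [0, -1, 0, 2]].
The roots have two lengths (squared-length ratio 2:1); the short ones are alpha_{1,3}. The associated Dynkin diagram is a chain of 4 nodes with a double edge between the middle two (F_4), so the type is F_4.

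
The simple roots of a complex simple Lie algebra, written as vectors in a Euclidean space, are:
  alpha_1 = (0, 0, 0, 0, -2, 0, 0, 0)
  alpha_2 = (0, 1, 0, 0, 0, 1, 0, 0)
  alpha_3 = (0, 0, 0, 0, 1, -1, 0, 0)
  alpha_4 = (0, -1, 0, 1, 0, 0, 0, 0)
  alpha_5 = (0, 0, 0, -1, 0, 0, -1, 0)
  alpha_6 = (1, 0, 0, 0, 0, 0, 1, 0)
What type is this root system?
Compute the Cartan integers a_ij = 2(alpha_i, alpha_j)/(alpha_j, alpha_j); the resulting 6x6 Cartan matrix is
[[2, 0, -2, 0, 0, 0], [0, 2, -1, -1, 0, 0], [-1, -1, 2, 0, 0, 0], [0, -1, 0, 2, -1, 0], [0, 0, 0, -1, 2, -1], [0, 0, 0, 0, -1, 2]].
The roots have two lengths (squared-length ratio 2:1); the short ones are alpha_{2,3,4,5,6}. The associated Dynkin diagram is a chain of 6 nodes with a double edge at one end; the terminal node there is the unique long simple root (C_6), so the type is C_6 (the algebra sp(12)).

C6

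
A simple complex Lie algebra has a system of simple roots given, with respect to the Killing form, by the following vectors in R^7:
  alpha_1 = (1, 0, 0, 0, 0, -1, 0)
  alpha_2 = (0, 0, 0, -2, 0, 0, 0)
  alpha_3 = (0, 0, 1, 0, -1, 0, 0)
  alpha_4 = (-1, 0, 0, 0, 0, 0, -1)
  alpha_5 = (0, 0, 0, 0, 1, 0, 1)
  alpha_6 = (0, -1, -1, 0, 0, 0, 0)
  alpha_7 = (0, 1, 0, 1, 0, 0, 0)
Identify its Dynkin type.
C_7

Compute the Cartan integers a_ij = 2(alpha_i, alpha_j)/(alpha_j, alpha_j); the resulting 7x7 Cartan matrix is
[[2, 0, 0, -1, 0, 0, 0], [0, 2, 0, 0, 0, 0, -2], [0, 0, 2, 0, -1, -1, 0], [-1, 0, 0, 2, -1, 0, 0], [0, 0, -1, -1, 2, 0, 0], [0, 0, -1, 0, 0, 2, -1], [0, -1, 0, 0, 0, -1, 2]].
The roots have two lengths (squared-length ratio 2:1); the short ones are alpha_{1,3,4,5,6,7}. The associated Dynkin diagram is a chain of 7 nodes with a double edge at one end; the terminal node there is the unique long simple root (C_7), so the type is C_7 (the algebra sp(14)).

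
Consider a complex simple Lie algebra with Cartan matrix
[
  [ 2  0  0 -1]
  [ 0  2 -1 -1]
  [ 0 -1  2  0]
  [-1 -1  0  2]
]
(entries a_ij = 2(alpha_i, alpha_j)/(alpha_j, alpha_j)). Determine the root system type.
A_4

The matrix has rank 4 with 2's on the diagonal. Reading the off-diagonal entries as Dynkin edges (a single edge where a_ij = a_ji = -1; a double or triple edge where a_ij * a_ji = 2 or 3), the diagram is a chain of 4 nodes with single edges (A_4). One simple-root ordering that puts it in standard form is (alpha_1, alpha_4, alpha_2, alpha_3). So the algebra is type A_4, i.e. sl(5).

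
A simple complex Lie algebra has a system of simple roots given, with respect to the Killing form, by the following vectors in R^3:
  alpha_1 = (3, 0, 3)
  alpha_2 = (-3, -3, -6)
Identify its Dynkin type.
Compute the Cartan integers a_ij = 2(alpha_i, alpha_j)/(alpha_j, alpha_j); the resulting 2x2 Cartan matrix is
[[2, -1], [-3, 2]].
The roots have two lengths (squared-length ratio 3:1); the short ones are alpha_{1}. The associated Dynkin diagram is two nodes joined by a triple edge (G_2), so the type is G_2.

G_2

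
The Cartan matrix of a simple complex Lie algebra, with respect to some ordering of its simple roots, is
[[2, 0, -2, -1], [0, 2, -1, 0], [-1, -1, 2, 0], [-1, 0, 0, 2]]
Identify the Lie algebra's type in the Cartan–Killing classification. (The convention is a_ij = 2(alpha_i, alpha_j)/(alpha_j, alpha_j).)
The matrix has rank 4 with 2's on the diagonal. Reading the off-diagonal entries as Dynkin edges (a single edge where a_ij = a_ji = -1; a double or triple edge where a_ij * a_ji = 2 or 3), the diagram is a chain of 4 nodes with a double edge between the middle two (F_4). One simple-root ordering that puts it in standard form is (alpha_4, alpha_1, alpha_3, alpha_2). So the algebra is type F_4.

type F_4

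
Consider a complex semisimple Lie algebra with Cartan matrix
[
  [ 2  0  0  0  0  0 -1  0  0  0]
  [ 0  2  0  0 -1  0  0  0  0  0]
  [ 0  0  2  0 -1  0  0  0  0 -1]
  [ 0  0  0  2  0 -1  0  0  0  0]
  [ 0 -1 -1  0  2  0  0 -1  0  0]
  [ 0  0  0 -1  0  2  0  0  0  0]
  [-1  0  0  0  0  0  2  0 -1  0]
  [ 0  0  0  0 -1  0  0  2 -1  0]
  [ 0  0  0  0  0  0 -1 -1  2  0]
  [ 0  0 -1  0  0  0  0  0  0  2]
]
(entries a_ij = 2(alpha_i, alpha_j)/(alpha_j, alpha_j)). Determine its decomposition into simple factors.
type A_2 ⊕ type E_8

The diagram associated to this matrix has two connected components: the simple roots {alpha_4, alpha_6} form a chain of 2 nodes with single edges (A_2), and {alpha_1, alpha_2, alpha_3, alpha_5, alpha_7, alpha_8, alpha_9, alpha_10} form a chain of 7 nodes with one extra node attached to the third node from one end (E_8). A semisimple Lie algebra decomposes uniquely as the direct sum of simple ideals, one per connected component of its Dynkin diagram, so g ≅ A_2 ⊕ E_8 (dimension 8 + 248 = 256).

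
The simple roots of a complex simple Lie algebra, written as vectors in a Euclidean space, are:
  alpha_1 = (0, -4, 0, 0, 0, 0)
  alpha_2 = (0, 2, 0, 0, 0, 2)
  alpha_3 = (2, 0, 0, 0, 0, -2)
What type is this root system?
C3

Compute the Cartan integers a_ij = 2(alpha_i, alpha_j)/(alpha_j, alpha_j); the resulting 3x3 Cartan matrix is
[[2, -2, 0], [-1, 2, -1], [0, -1, 2]].
The roots have two lengths (squared-length ratio 2:1); the short ones are alpha_{2,3}. The associated Dynkin diagram is a chain of 3 nodes with a double edge at one end; the terminal node there is the unique long simple root (C_3), so the type is C_3 (the algebra sp(6)).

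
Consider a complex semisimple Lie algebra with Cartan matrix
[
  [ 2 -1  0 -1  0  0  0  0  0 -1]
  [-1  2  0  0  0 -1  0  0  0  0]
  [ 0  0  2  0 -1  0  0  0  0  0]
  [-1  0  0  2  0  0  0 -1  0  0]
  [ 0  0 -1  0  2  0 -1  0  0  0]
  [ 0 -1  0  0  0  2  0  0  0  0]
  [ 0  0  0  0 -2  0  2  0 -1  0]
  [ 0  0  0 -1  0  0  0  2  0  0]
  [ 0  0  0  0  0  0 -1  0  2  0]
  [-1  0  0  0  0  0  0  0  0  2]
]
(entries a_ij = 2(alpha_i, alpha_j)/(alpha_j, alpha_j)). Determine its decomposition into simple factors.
The diagram associated to this matrix has two connected components: the simple roots {alpha_1, alpha_2, alpha_4, alpha_6, alpha_8, alpha_10} form a chain of 5 nodes with one extra node attached to the third node from one end (E_6), and {alpha_3, alpha_5, alpha_7, alpha_9} form a chain of 4 nodes with a double edge between the middle two (F_4). A semisimple Lie algebra decomposes uniquely as the direct sum of simple ideals, one per connected component of its Dynkin diagram, so g ≅ E_6 ⊕ F_4 (dimension 78 + 52 = 130).

E_6 ⊕ F_4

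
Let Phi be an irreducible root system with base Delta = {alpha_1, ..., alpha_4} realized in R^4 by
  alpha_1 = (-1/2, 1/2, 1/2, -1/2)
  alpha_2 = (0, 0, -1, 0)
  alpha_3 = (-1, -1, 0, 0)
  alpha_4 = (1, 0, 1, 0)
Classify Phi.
F_4

Compute the Cartan integers a_ij = 2(alpha_i, alpha_j)/(alpha_j, alpha_j); the resulting 4x4 Cartan matrix is
[[2, -1, 0, 0], [-1, 2, 0, -1], [0, 0, 2, -1], [0, -2, -1, 2]].
The roots have two lengths (squared-length ratio 2:1); the short ones are alpha_{1,2}. The associated Dynkin diagram is a chain of 4 nodes with a double edge between the middle two (F_4), so the type is F_4.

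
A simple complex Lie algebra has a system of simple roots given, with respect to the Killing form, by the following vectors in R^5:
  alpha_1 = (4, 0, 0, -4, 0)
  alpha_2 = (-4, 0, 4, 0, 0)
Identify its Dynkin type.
Compute the Cartan integers a_ij = 2(alpha_i, alpha_j)/(alpha_j, alpha_j); the resulting 2x2 Cartan matrix is
[[2, -1], [-1, 2]].
All simple roots have the same length, so the diagram is simply laced. The associated Dynkin diagram is a chain of 2 nodes with single edges (A_2), so the type is A_2 (the algebra sl(3)).

A_2 (sl(3))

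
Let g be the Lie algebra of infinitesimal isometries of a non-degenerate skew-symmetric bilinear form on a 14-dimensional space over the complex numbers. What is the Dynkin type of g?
This is sp(14), which has dimension 14(14+1)/2 = 105 and rank 14/2 = 7. In the classification of classical Lie algebras, the symplectic algebra sp(2n) has type C_n; here n = 7, so the Dynkin diagram is a chain of 7 nodes with a double edge at one end; the terminal node there is the unique long simple root (C_7). Hence the type is C_7.

C7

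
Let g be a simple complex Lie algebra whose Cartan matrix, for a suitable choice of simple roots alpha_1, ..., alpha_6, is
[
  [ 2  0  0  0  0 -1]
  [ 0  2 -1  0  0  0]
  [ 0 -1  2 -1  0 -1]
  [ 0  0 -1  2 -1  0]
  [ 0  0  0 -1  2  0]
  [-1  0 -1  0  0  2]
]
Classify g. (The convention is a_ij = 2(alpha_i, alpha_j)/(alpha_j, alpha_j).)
E6

The matrix has rank 6 with 2's on the diagonal. Reading the off-diagonal entries as Dynkin edges (a single edge where a_ij = a_ji = -1; a double or triple edge where a_ij * a_ji = 2 or 3), the diagram is a chain of 5 nodes with one extra node attached to the third node from one end (E_6). One simple-root ordering that puts it in standard form is (alpha_5, alpha_2, alpha_4, alpha_3, alpha_6, alpha_1). So the algebra is type E_6.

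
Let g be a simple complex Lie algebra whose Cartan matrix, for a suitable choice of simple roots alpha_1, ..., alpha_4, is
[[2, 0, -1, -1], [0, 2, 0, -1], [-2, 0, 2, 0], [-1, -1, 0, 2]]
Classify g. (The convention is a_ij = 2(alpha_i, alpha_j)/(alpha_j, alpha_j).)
C4

The matrix has rank 4 with 2's on the diagonal. Reading the off-diagonal entries as Dynkin edges (a single edge where a_ij = a_ji = -1; a double or triple edge where a_ij * a_ji = 2 or 3), the diagram is a chain of 4 nodes with a double edge at one end; the terminal node there is the unique long simple root (C_4). One simple-root ordering that puts it in standard form is (alpha_2, alpha_4, alpha_1, alpha_3). So the algebra is type C_4, i.e. sp(8).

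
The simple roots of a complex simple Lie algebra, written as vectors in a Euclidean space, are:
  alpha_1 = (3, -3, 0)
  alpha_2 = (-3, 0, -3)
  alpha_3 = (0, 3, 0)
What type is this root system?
B_3 (so(7))

Compute the Cartan integers a_ij = 2(alpha_i, alpha_j)/(alpha_j, alpha_j); the resulting 3x3 Cartan matrix is
[[2, -1, -2], [-1, 2, 0], [-1, 0, 2]].
The roots have two lengths (squared-length ratio 2:1); the short ones are alpha_{3}. The associated Dynkin diagram is a chain of 3 nodes with a double edge at one end; the terminal node there is the unique short simple root (B_3), so the type is B_3 (the algebra so(7)).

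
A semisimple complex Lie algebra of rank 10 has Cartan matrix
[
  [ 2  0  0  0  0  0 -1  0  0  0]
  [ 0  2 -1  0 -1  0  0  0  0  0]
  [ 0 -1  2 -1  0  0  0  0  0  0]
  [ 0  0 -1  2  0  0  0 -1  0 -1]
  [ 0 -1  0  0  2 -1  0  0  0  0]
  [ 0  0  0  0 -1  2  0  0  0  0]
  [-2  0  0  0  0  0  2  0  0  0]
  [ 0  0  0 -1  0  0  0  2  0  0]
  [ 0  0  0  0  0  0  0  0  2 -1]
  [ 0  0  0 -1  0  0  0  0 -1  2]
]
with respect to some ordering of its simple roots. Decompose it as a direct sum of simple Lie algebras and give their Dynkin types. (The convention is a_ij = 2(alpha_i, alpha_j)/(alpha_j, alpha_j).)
The diagram associated to this matrix has two connected components: the simple roots {alpha_1, alpha_7} form a chain of 2 nodes with a double edge at one end; the terminal node there is the unique short simple root (B_2), and {alpha_2, alpha_3, alpha_4, alpha_5, alpha_6, alpha_8, alpha_9, alpha_10} form a chain of 7 nodes with one extra node attached to the third node from one end (E_8). A semisimple Lie algebra decomposes uniquely as the direct sum of simple ideals, one per connected component of its Dynkin diagram, so g ≅ B_2 ⊕ E_8 (dimension 10 + 248 = 258).

B_2 + E_8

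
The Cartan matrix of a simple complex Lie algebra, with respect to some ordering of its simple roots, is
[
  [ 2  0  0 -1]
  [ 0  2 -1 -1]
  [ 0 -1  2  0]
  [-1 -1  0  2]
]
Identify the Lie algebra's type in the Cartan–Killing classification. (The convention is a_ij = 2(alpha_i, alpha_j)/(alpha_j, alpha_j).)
The matrix has rank 4 with 2's on the diagonal. Reading the off-diagonal entries as Dynkin edges (a single edge where a_ij = a_ji = -1; a double or triple edge where a_ij * a_ji = 2 or 3), the diagram is a chain of 4 nodes with single edges (A_4). One simple-root ordering that puts it in standard form is (alpha_1, alpha_4, alpha_2, alpha_3). So the algebra is type A_4, i.e. sl(5).

A4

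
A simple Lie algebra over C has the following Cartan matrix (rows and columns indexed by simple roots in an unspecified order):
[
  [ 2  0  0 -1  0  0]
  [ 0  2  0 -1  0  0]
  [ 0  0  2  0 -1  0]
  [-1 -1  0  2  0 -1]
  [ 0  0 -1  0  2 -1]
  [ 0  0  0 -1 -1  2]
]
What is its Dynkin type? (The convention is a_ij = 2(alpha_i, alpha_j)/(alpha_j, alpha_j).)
The matrix has rank 6 with 2's on the diagonal. Reading the off-diagonal entries as Dynkin edges (a single edge where a_ij = a_ji = -1; a double or triple edge where a_ij * a_ji = 2 or 3), the diagram is a chain of 4 nodes with a fork of two nodes at one end (D_6). One simple-root ordering that puts it in standard form is (alpha_3, alpha_5, alpha_6, alpha_4, alpha_2, alpha_1). So the algebra is type D_6, i.e. so(12).

D_6 (so(12))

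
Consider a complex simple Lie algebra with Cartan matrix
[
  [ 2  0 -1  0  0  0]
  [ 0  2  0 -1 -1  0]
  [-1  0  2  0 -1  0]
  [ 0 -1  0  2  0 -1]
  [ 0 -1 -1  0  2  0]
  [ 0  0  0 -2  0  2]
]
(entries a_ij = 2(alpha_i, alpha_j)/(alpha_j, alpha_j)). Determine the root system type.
C6

The matrix has rank 6 with 2's on the diagonal. Reading the off-diagonal entries as Dynkin edges (a single edge where a_ij = a_ji = -1; a double or triple edge where a_ij * a_ji = 2 or 3), the diagram is a chain of 6 nodes with a double edge at one end; the terminal node there is the unique long simple root (C_6). One simple-root ordering that puts it in standard form is (alpha_1, alpha_3, alpha_5, alpha_2, alpha_4, alpha_6). So the algebra is type C_6, i.e. sp(12).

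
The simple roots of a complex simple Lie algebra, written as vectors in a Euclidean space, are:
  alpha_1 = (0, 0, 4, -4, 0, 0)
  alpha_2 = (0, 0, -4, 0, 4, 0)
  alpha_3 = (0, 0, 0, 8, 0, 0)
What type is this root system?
C3

Compute the Cartan integers a_ij = 2(alpha_i, alpha_j)/(alpha_j, alpha_j); the resulting 3x3 Cartan matrix is
[[2, -1, -1], [-1, 2, 0], [-2, 0, 2]].
The roots have two lengths (squared-length ratio 2:1); the short ones are alpha_{1,2}. The associated Dynkin diagram is a chain of 3 nodes with a double edge at one end; the terminal node there is the unique long simple root (C_3), so the type is C_3 (the algebra sp(6)).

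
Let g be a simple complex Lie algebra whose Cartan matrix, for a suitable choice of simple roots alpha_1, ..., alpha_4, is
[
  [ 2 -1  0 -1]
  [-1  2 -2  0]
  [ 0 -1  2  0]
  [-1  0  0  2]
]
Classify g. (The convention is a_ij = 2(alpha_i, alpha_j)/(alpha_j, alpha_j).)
type B_4

The matrix has rank 4 with 2's on the diagonal. Reading the off-diagonal entries as Dynkin edges (a single edge where a_ij = a_ji = -1; a double or triple edge where a_ij * a_ji = 2 or 3), the diagram is a chain of 4 nodes with a double edge at one end; the terminal node there is the unique short simple root (B_4). One simple-root ordering that puts it in standard form is (alpha_4, alpha_1, alpha_2, alpha_3). So the algebra is type B_4, i.e. so(9).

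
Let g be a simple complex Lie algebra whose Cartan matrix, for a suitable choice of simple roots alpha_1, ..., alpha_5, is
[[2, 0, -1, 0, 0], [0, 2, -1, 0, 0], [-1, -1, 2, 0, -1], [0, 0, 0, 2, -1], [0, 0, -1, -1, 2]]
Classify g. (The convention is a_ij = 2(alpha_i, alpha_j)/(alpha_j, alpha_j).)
type D_5

The matrix has rank 5 with 2's on the diagonal. Reading the off-diagonal entries as Dynkin edges (a single edge where a_ij = a_ji = -1; a double or triple edge where a_ij * a_ji = 2 or 3), the diagram is a chain of 3 nodes with a fork of two nodes at one end (D_5). One simple-root ordering that puts it in standard form is (alpha_4, alpha_5, alpha_3, alpha_2, alpha_1). So the algebra is type D_5, i.e. so(10).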